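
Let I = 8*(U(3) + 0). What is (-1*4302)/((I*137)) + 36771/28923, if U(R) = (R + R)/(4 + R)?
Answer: -34954507/10566536 ≈ -3.3080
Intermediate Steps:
U(R) = 2*R/(4 + R) (U(R) = (2*R)/(4 + R) = 2*R/(4 + R))
I = 48/7 (I = 8*(2*3/(4 + 3) + 0) = 8*(2*3/7 + 0) = 8*(2*3*(⅐) + 0) = 8*(6/7 + 0) = 8*(6/7) = 48/7 ≈ 6.8571)
(-1*4302)/((I*137)) + 36771/28923 = (-1*4302)/(((48/7)*137)) + 36771/28923 = -4302/6576/7 + 36771*(1/28923) = -4302*7/6576 + 12257/9641 = -5019/1096 + 12257/9641 = -34954507/10566536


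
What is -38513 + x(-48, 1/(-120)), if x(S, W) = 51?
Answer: -38462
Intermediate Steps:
-38513 + x(-48, 1/(-120)) = -38513 + 51 = -38462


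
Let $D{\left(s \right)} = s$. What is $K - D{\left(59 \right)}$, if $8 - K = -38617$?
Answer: $38566$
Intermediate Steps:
$K = 38625$ ($K = 8 - -38617 = 8 + 38617 = 38625$)
$K - D{\left(59 \right)} = 38625 - 59 = 38566$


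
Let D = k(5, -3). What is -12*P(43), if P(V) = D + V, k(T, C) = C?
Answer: -480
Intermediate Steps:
D = -3
P(V) = -3 + V
-12*P(43) = -12*(-3 + 43) = -12*40 = -480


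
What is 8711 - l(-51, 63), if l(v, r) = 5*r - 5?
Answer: 8401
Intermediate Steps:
l(v, r) = -5 + 5*r
8711 - l(-51, 63) = 8711 - (-5 + 5*63) = 8711 - (-5 + 315) = 8711 - 1*310 = 8711 - 310 = 8401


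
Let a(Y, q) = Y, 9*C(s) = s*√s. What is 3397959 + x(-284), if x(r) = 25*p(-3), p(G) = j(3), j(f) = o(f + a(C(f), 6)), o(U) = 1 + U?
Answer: 3398059 + 25*√3/3 ≈ 3.3981e+6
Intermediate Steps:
C(s) = s^(3/2)/9 (C(s) = (s*√s)/9 = s^(3/2)/9)
j(f) = 1 + f + f^(3/2)/9 (j(f) = 1 + (f + f^(3/2)/9) = 1 + f + f^(3/2)/9)
p(G) = 4 + √3/3 (p(G) = 1 + 3 + 3^(3/2)/9 = 1 + 3 + (3*√3)/9 = 1 + 3 + √3/3 = 4 + √3/3)
x(r) = 100 + 25*√3/3 (x(r) = 25*(4 + √3/3) = 100 + 25*√3/3)
3397959 + x(-284) = 3397959 + (100 + 25*√3/3) = 3398059 + 25*√3/3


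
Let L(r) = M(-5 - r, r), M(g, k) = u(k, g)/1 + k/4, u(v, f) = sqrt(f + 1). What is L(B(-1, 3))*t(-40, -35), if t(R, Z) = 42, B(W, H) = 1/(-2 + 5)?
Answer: 7/2 + 14*I*sqrt(39) ≈ 3.5 + 87.43*I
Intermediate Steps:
u(v, f) = sqrt(1 + f)
B(W, H) = 1/3
M(g, k) = sqrt(1 + g) + k/4 (M(g, k) = sqrt(1 + g)/1 + k/4 = sqrt(1 + g)*1 + k*(1/4) = sqrt(1 + g) + k/4)
L(r) = sqrt(-4 - r) + r/4 (L(r) = sqrt(1 + (-5 - r)) + r/4 = sqrt(-4 - r) + r/4)
L(B(-1, 3))*t(-40, -35) = (sqrt(-4 - 1*1/3) + (1/4)*(1/3))*42 = (sqrt(-4 - 1/3) + 1/12)*42 = (sqrt(-13/3) + 1/12)*42 = (I*sqrt(39)/3 + 1/12)*42 = (1/12 + I*sqrt(39)/3)*42 = 7/2 + 14*I*sqrt(39)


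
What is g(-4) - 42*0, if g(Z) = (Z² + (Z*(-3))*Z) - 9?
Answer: -41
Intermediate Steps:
g(Z) = -9 - 2*Z² (g(Z) = (Z² + (-3*Z)*Z) - 9 = (Z² - 3*Z²) - 9 = -2*Z² - 9 = -9 - 2*Z²)
g(-4) - 42*0 = (-9 - 2*(-4)²) - 42*0 = (-9 - 2*16) + 0 = (-9 - 32) + 0 = -41 + 0 = -41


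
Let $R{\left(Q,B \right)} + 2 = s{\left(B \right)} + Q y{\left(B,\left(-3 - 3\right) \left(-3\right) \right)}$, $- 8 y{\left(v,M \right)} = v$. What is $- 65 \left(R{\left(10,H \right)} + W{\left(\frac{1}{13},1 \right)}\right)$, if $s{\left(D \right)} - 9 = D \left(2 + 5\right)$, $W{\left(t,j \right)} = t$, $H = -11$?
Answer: $\frac{14605}{4} \approx 3651.3$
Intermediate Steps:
$y{\left(v,M \right)} = - \frac{v}{8}$
$s{\left(D \right)} = 9 + 7 D$ ($s{\left(D \right)} = 9 + D \left(2 + 5\right) = 9 + D 7 = 9 + 7 D$)
$R{\left(Q,B \right)} = 7 + 7 B - \frac{B Q}{8}$ ($R{\left(Q,B \right)} = -2 + \left(\left(9 + 7 B\right) + Q \left(- \frac{B}{8}\right)\right) = -2 - \left(-9 - 7 B + \frac{B Q}{8}\right) = -2 + \left(9 + 7 B - \frac{B Q}{8}\right) = 7 + 7 B - \frac{B Q}{8}$)
$- 65 \left(R{\left(10,H \right)} + W{\left(\frac{1}{13},1 \right)}\right) = - 65 \left(\left(7 + 7 \left(-11\right) - \left(- \frac{11}{8}\right) 10\right) + \frac{1}{13}\right) = - 65 \left(\left(7 - 77 + \frac{55}{4}\right) + \frac{1}{13}\right) = - 65 \left(- \frac{225}{4} + \frac{1}{13}\right) = \left(-65\right) \left(- \frac{2921}{52}\right) = \frac{14605}{4}$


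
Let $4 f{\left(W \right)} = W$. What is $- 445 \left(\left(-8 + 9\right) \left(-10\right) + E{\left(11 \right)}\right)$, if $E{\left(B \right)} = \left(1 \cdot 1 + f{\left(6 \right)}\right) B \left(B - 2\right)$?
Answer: $- \frac{211375}{2} \approx -1.0569 \cdot 10^{5}$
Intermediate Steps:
$f{\left(W \right)} = \frac{W}{4}$
$E{\left(B \right)} = \frac{5 B \left(-2 + B\right)}{2}$ ($E{\left(B \right)} = \left(1 \cdot 1 + \frac{1}{4} \cdot 6\right) B \left(B - 2\right) = \left(1 + \frac{3}{2}\right) B \left(-2 + B\right) = \frac{5 B \left(-2 + B\right)}{2}$)
$- 445 \left(\left(-8 + 9\right) \left(-10\right) + E{\left(11 \right)}\right) = - 445 \left(\left(-8 + 9\right) \left(-10\right) + \frac{5}{2} \cdot 11 \left(-2 + 11\right)\right) = - 445 \left(1 \left(-10\right) + \frac{5}{2} \cdot 11 \cdot 9\right) = - 445 \left(-10 + \frac{495}{2}\right) = \left(-445\right) \frac{475}{2} = - \frac{211375}{2}$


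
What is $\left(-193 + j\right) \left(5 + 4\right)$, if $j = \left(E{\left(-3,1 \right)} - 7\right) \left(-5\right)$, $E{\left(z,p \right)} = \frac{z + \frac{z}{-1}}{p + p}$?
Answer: $-1422$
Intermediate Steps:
$E{\left(z,p \right)} = 0$ ($E{\left(z,p \right)} = \frac{z + z \left(-1\right)}{2 p} = \left(z - z\right) \frac{1}{2 p} = 0 \frac{1}{2 p} = 0$)
$j = 35$ ($j = \left(0 - 7\right) \left(-5\right) = \left(-7\right) \left(-5\right) = 35$)
$\left(-193 + j\right) \left(5 + 4\right) = \left(-193 + 35\right) \left(5 + 4\right) = \left(-158\right) 9 = -1422$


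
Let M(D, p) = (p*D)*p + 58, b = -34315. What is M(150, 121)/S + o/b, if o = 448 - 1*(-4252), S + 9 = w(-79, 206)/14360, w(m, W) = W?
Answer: -108221152764700/442780171 ≈ -2.4441e+5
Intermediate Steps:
S = -64517/7180 (S = -9 + 206/14360 = -9 + 206*(1/14360) = -9 + 103/7180 = -64517/7180 ≈ -8.9857)
o = 4700 (o = 448 + 4252 = 4700)
M(D, p) = 58 + D*p² (M(D, p) = (D*p)*p + 58 = D*p² + 58 = 58 + D*p²)
M(150, 121)/S + o/b = (58 + 150*121²)/(-64517/7180) + 4700/(-34315) = (58 + 150*14641)*(-7180/64517) + 4700*(-1/34315) = (58 + 2196150)*(-7180/64517) - 940/6863 = 2196208*(-7180/64517) - 940/6863 = -15768773440/64517 - 940/6863 = -108221152764700/442780171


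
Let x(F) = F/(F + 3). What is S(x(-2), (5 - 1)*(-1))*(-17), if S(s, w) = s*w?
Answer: -136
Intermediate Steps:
x(F) = F/(3 + F)
S(x(-2), (5 - 1)*(-1))*(-17) = ((-2/(3 - 2))*((5 - 1)*(-1)))*(-17) = ((-2/1)*(4*(-1)))*(-17) = (-2*1*(-4))*(-17) = -2*(-4)*(-17) = 8*(-17) = -136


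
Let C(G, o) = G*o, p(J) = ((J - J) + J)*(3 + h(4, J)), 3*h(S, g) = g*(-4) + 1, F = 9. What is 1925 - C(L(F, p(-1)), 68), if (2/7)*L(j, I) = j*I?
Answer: 11921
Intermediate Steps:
h(S, g) = ⅓ - 4*g/3 (h(S, g) = (g*(-4) + 1)/3 = (-4*g + 1)/3 = (1 - 4*g)/3 = ⅓ - 4*g/3)
p(J) = J*(10/3 - 4*J/3) (p(J) = ((J - J) + J)*(3 + (⅓ - 4*J/3)) = (0 + J)*(10/3 - 4*J/3) = J*(10/3 - 4*J/3))
L(j, I) = 7*I*j/2 (L(j, I) = 7*(j*I)/2 = 7*(I*j)/2 = 7*I*j/2)
1925 - C(L(F, p(-1)), 68) = 1925 - (7/2)*((⅔)*(-1)*(5 - 2*(-1)))*9*68 = 1925 - (7/2)*((⅔)*(-1)*(5 + 2))*9*68 = 1925 - (7/2)*((⅔)*(-1)*7)*9*68 = 1925 - (7/2)*(-14/3)*9*68 = 1925 - (-147)*68 = 1925 - 1*(-9996) = 1925 + 9996 = 11921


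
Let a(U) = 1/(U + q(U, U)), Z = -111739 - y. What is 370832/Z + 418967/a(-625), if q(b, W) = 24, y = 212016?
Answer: -81521239682917/323755 ≈ -2.5180e+8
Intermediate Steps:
Z = -323755 (Z = -111739 - 1*212016 = -111739 - 212016 = -323755)
a(U) = 1/(24 + U) (a(U) = 1/(U + 24) = 1/(24 + U))
370832/Z + 418967/a(-625) = 370832/(-323755) + 418967/(1/(24 - 625)) = 370832*(-1/323755) + 418967/(1/(-601)) = -370832/323755 + 418967/(-1/601) = -370832/323755 + 418967*(-601) = -370832/323755 - 251799167 = -81521239682917/323755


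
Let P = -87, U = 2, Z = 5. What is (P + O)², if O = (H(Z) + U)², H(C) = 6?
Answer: 529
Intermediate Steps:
O = 64 (O = (6 + 2)² = 8² = 64)
(P + O)² = (-87 + 64)² = (-23)² = 529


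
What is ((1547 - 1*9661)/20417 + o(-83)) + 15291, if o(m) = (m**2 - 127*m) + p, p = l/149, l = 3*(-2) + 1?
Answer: 99540322822/3042133 ≈ 32721.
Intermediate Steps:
l = -5 (l = -6 + 1 = -5)
p = -5/149 ≈ -0.033557
o(m) = -5/149 + m**2 - 127*m (o(m) = (m**2 - 127*m) - 5/149 = -5/149 + m**2 - 127*m)
((1547 - 1*9661)/20417 + o(-83)) + 15291 = ((1547 - 1*9661)/20417 + (-5/149 + (-83)**2 - 127*(-83))) + 15291 = ((1547 - 9661)*(1/20417) + (-5/149 + 6889 + 10541)) + 15291 = (-8114*1/20417 + 2597065/149) + 15291 = (-8114/20417 + 2597065/149) + 15291 = 53023067119/3042133 + 15291 = 99540322822/3042133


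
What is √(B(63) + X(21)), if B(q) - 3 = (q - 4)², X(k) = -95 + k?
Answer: √3410 ≈ 58.395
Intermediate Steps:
B(q) = 3 + (-4 + q)² (B(q) = 3 + (q - 4)² = 3 + (-4 + q)²)
√(B(63) + X(21)) = √((3 + (-4 + 63)²) + (-95 + 21)) = √((3 + 59²) - 74) = √((3 + 3481) - 74) = √(3484 - 74) = √3410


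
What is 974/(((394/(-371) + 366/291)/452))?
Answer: 3960801194/1761 ≈ 2.2492e+6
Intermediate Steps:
974/(((394/(-371) + 366/291)/452)) = 974/(((394*(-1/371) + 366*(1/291))*(1/452))) = 974/(((-394/371 + 122/97)*(1/452))) = 974/(((7044/35987)*(1/452))) = 974/(1761/4066531) = 974*(4066531/1761) = 3960801194/1761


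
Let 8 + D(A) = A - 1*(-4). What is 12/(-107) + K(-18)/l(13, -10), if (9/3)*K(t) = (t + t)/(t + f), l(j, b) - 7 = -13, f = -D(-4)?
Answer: -167/535 ≈ -0.31215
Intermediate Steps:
D(A) = -4 + A (D(A) = -8 + (A - 1*(-4)) = -8 + (A + 4) = -8 + (4 + A) = -4 + A)
f = 8 (f = -(-4 - 4) = -1*(-8) = 8)
l(j, b) = -6 (l(j, b) = 7 - 13 = -6)
K(t) = 2*t/(3*(8 + t)) (K(t) = ((t + t)/(t + 8))/3 = ((2*t)/(8 + t))/3 = (2*t/(8 + t))/3 = 2*t/(3*(8 + t)))
12/(-107) + K(-18)/l(13, -10) = 12/(-107) + ((2/3)*(-18)/(8 - 18))/(-6) = 12*(-1/107) + ((2/3)*(-18)/(-10))*(-1/6) = -12/107 + ((2/3)*(-18)*(-1/10))*(-1/6) = -12/107 + (6/5)*(-1/6) = -12/107 - 1/5 = -167/535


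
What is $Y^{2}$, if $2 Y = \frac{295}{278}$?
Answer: $\frac{87025}{309136} \approx 0.28151$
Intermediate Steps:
$Y = \frac{295}{556}$ ($Y = \frac{295 \cdot \frac{1}{278}}{2} = \frac{1}{2} \cdot \frac{295}{278} = \frac{295}{556} \approx 0.53058$)
$Y^{2} = \left(\frac{295}{556}\right)^{2} = \frac{87025}{309136}$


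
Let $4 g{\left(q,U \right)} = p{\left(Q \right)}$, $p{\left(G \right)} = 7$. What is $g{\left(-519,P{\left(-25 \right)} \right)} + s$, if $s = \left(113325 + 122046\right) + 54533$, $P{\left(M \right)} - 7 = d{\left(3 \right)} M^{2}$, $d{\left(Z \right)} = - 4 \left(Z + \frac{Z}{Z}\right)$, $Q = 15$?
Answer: $\frac{1159623}{4} \approx 2.8991 \cdot 10^{5}$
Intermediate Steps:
$d{\left(Z \right)} = -4 - 4 Z$ ($d{\left(Z \right)} = - 4 \left(Z + 1\right) = - 4 \left(1 + Z\right) = -4 - 4 Z$)
$P{\left(M \right)} = 7 - 16 M^{2}$ ($P{\left(M \right)} = 7 + \left(-4 - 12\right) M^{2} = 7 - 16 M^{2}$)
$s = 289904$ ($s = 235371 + 54533 = 289904$)
$g{\left(q,U \right)} = \frac{7}{4}$ ($g{\left(q,U \right)} = \frac{1}{4} \cdot 7 = \frac{7}{4}$)
$g{\left(-519,P{\left(-25 \right)} \right)} + s = \frac{7}{4} + 289904 = \frac{1159623}{4}$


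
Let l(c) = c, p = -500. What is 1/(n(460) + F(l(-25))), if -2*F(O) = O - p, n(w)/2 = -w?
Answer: -2/2315 ≈ -0.00086393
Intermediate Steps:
n(w) = -2*w (n(w) = 2*(-w) = -2*w)
F(O) = -250 - O/2 (F(O) = -(O - 1*(-500))/2 = -(O + 500)/2 = -(500 + O)/2 = -250 - O/2)
1/(n(460) + F(l(-25))) = 1/(-2*460 + (-250 - ½*(-25))) = 1/(-920 + (-250 + 25/2)) = 1/(-920 - 475/2) = 1/(-2315/2) = -2/2315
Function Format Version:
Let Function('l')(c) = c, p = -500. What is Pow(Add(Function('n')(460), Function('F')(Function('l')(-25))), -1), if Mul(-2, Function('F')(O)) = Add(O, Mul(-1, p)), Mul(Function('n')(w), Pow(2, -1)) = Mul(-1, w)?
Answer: Rational(-2, 2315) ≈ -0.00086393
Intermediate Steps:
Function('n')(w) = Mul(-2, w) (Function('n')(w) = Mul(2, Mul(-1, w)) = Mul(-2, w))
Function('F')(O) = Add(-250, Mul(Rational(-1, 2), O)) (Function('F')(O) = Mul(Rational(-1, 2), Add(O, Mul(-1, -500))) = Mul(Rational(-1, 2), Add(O, 500)) = Mul(Rational(-1, 2), Add(500, O)) = Add(-250, Mul(Rational(-1, 2), O)))
Pow(Add(Function('n')(460), Function('F')(Function('l')(-25))), -1) = Pow(Add(Mul(-2, 460), Add(-250, Mul(Rational(-1, 2), -25))), -1) = Pow(Add(-920, Add(-250, Rational(25, 2))), -1) = Pow(Add(-920, Rational(-475, 2)), -1) = Pow(Rational(-2315, 2), -1) = Rational(-2, 2315)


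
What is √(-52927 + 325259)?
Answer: 2*√68083 ≈ 521.85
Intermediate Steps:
√(-52927 + 325259) = √272332 = 2*√68083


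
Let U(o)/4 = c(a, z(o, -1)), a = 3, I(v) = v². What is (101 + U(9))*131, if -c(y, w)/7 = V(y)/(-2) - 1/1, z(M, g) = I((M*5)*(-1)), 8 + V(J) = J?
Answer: 7729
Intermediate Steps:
V(J) = -8 + J
z(M, g) = 25*M² (z(M, g) = ((M*5)*(-1))² = ((5*M)*(-1))² = (-5*M)² = 25*M²)
c(y, w) = -21 + 7*y/2 (c(y, w) = -7*((-8 + y)/(-2) - 1/1) = -7*((-8 + y)*(-½) - 1*1) = -7*((4 - y/2) - 1) = -7*(3 - y/2) = -21 + 7*y/2)
U(o) = -42 (U(o) = 4*(-21 + (7/2)*3) = 4*(-21 + 21/2) = 4*(-21/2) = -42)
(101 + U(9))*131 = (101 - 42)*131 = 59*131 = 7729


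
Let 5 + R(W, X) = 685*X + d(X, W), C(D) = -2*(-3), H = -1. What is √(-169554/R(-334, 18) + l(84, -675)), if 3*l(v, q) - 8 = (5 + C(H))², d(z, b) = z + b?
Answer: √462790833/4003 ≈ 5.3741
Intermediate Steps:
C(D) = 6
d(z, b) = b + z
l(v, q) = 43 (l(v, q) = 8/3 + (5 + 6)²/3 = 8/3 + (⅓)*11² = 8/3 + (⅓)*121 = 8/3 + 121/3 = 43)
R(W, X) = -5 + W + 686*X (R(W, X) = -5 + (685*X + (W + X)) = -5 + (W + 686*X) = -5 + W + 686*X)
√(-169554/R(-334, 18) + l(84, -675)) = √(-169554/(-5 - 334 + 686*18) + 43) = √(-169554/(-5 - 334 + 12348) + 43) = √(-169554/12009 + 43) = √(-169554*1/12009 + 43) = √(-56518/4003 + 43) = √(115611/4003) = √462790833/4003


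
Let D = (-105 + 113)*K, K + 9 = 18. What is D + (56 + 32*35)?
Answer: 1248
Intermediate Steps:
K = 9 (K = -9 + 18 = 9)
D = 72 (D = (-105 + 113)*9 = 8*9 = 72)
D + (56 + 32*35) = 72 + (56 + 32*35) = 72 + (56 + 1120) = 72 + 1176 = 1248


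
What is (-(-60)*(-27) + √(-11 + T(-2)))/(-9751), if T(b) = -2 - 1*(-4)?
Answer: 1620/9751 - 3*I/9751 ≈ 0.16614 - 0.00030766*I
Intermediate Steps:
T(b) = 2 (T(b) = -2 + 4 = 2)
(-(-60)*(-27) + √(-11 + T(-2)))/(-9751) = (-(-60)*(-27) + √(-11 + 2))/(-9751) = (-20*81 + √(-9))*(-1/9751) = (-1620 + 3*I)*(-1/9751) = 1620/9751 - 3*I/9751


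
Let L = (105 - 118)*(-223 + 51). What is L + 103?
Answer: 2339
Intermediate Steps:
L = 2236 (L = -13*(-172) = 2236)
L + 103 = 2236 + 103 = 2339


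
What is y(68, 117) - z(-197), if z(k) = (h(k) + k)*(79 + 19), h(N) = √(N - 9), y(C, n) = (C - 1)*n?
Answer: 27145 - 98*I*√206 ≈ 27145.0 - 1406.6*I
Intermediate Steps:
y(C, n) = n*(-1 + C) (y(C, n) = (-1 + C)*n = n*(-1 + C))
h(N) = √(-9 + N)
z(k) = 98*k + 98*√(-9 + k) (z(k) = (√(-9 + k) + k)*(79 + 19) = (k + √(-9 + k))*98 = 98*k + 98*√(-9 + k))
y(68, 117) - z(-197) = 117*(-1 + 68) - (98*(-197) + 98*√(-9 - 197)) = 117*67 - (-19306 + 98*√(-206)) = 7839 - (-19306 + 98*(I*√206)) = 7839 - (-19306 + 98*I*√206) = 7839 + (19306 - 98*I*√206) = 27145 - 98*I*√206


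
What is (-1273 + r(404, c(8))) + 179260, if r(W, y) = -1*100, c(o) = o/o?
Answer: 177887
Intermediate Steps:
c(o) = 1
r(W, y) = -100
(-1273 + r(404, c(8))) + 179260 = (-1273 - 100) + 179260 = -1373 + 179260 = 177887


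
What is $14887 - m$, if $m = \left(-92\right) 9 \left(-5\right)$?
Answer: $10747$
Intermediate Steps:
$m = 4140$ ($m = \left(-828\right) \left(-5\right) = 4140$)
$14887 - m = 14887 - 4140 = 10747$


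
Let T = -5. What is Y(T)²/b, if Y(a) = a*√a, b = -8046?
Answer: 125/8046 ≈ 0.015536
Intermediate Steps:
Y(a) = a^(3/2)
Y(T)²/b = ((-5)^(3/2))²/(-8046) = (-5*I*√5)²*(-1/8046) = -125*(-1/8046) = 125/8046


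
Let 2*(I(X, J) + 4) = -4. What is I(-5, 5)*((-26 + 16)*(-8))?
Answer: -480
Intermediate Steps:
I(X, J) = -6 (I(X, J) = -4 + (1/2)*(-4) = -4 - 2 = -6)
I(-5, 5)*((-26 + 16)*(-8)) = -6*(-26 + 16)*(-8) = -(-60)*(-8) = -6*80 = -480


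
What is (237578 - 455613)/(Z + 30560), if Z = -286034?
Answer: 218035/255474 ≈ 0.85345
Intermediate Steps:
(237578 - 455613)/(Z + 30560) = (237578 - 455613)/(-286034 + 30560) = -218035/(-255474) = -218035*(-1/255474) = 218035/255474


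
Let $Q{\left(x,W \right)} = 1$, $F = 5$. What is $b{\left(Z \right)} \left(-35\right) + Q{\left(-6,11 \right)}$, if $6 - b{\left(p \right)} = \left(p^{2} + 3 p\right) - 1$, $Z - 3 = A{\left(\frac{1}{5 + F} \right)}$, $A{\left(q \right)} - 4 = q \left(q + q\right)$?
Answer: $\frac{1108957}{500} \approx 2217.9$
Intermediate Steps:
$A{\left(q \right)} = 4 + 2 q^{2}$ ($A{\left(q \right)} = 4 + q \left(q + q\right) = 4 + q 2 q = 4 + 2 q^{2}$)
$Z = \frac{351}{50}$ ($Z = 3 + \left(4 + 2 \left(\frac{1}{5 + 5}\right)^{2}\right) = 3 + \left(4 + 2 \left(\frac{1}{10}\right)^{2}\right) = 3 + \left(4 + \frac{2}{100}\right) = 3 + \left(4 + 2 \cdot \frac{1}{100}\right) = 3 + \left(4 + \frac{1}{50}\right) = 3 + \frac{201}{50} = \frac{351}{50} \approx 7.02$)
$b{\left(p \right)} = 7 - p^{2} - 3 p$ ($b{\left(p \right)} = 6 - \left(\left(p^{2} + 3 p\right) - 1\right) = 6 - \left(-1 + p^{2} + 3 p\right) = 7 - p^{2} - 3 p$)
$b{\left(Z \right)} \left(-35\right) + Q{\left(-6,11 \right)} = \left(7 - \left(\frac{351}{50}\right)^{2} - \frac{1053}{50}\right) \left(-35\right) + 1 = \left(7 - \frac{123201}{2500} - \frac{1053}{50}\right) \left(-35\right) + 1 = \left(- \frac{158351}{2500}\right) \left(-35\right) + 1 = \frac{1108457}{500} + 1 = \frac{1108957}{500}$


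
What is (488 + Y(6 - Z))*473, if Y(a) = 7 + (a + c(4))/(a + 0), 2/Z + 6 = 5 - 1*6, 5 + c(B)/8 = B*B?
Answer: 241230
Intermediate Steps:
c(B) = -40 + 8*B² (c(B) = -40 + 8*(B*B) = -40 + 8*B²)
Z = -2/7 (Z = 2/(-6 + (5 - 1*6)) = 2/(-6 + (5 - 6)) = 2/(-6 - 1) = 2/(-7) = 2*(-⅐) = -2/7 ≈ -0.28571)
Y(a) = 7 + (88 + a)/a (Y(a) = 7 + (a + (-40 + 8*4²))/(a + 0) = 7 + (a + (-40 + 8*16))/a = 7 + (a + (-40 + 128))/a = 7 + (a + 88)/a = 7 + (88 + a)/a)
(488 + Y(6 - Z))*473 = (488 + (8 + 88/(6 - 1*(-2/7))))*473 = (488 + (8 + 88/(6 + 2/7)))*473 = (488 + (8 + 88/(44/7)))*473 = (488 + (8 + 88*(7/44)))*473 = (488 + (8 + 14))*473 = (488 + 22)*473 = 510*473 = 241230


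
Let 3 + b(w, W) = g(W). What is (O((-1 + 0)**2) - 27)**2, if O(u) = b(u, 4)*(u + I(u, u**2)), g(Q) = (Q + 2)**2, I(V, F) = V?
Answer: 1521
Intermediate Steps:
g(Q) = (2 + Q)**2
b(w, W) = -3 + (2 + W)**2
O(u) = 66*u (O(u) = (-3 + (2 + 4)**2)*(u + u) = (-3 + 6**2)*(2*u) = (-3 + 36)*(2*u) = 33*(2*u) = 66*u)
(O((-1 + 0)**2) - 27)**2 = (66*(-1 + 0)**2 - 27)**2 = (66*(-1)**2 - 27)**2 = (66*1 - 27)**2 = (66 - 27)**2 = 39**2 = 1521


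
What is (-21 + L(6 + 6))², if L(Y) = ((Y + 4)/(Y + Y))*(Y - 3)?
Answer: 225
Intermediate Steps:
L(Y) = (-3 + Y)*(4 + Y)/(2*Y) (L(Y) = ((4 + Y)/((2*Y)))*(-3 + Y) = ((4 + Y)*(1/(2*Y)))*(-3 + Y) = ((4 + Y)/(2*Y))*(-3 + Y) = (-3 + Y)*(4 + Y)/(2*Y))
(-21 + L(6 + 6))² = (-21 + (-12 + (6 + 6)*(1 + (6 + 6)))/(2*(6 + 6)))² = (-21 + (½)*(-12 + 12*(1 + 12))/12)² = (-21 + (½)*(1/12)*(-12 + 12*13))² = (-21 + (½)*(1/12)*(-12 + 156))² = (-21 + (½)*(1/12)*144)² = (-21 + 6)² = (-15)² = 225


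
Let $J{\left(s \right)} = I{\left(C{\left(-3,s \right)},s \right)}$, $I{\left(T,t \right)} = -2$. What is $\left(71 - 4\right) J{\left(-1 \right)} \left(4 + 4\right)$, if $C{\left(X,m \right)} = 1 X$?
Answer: $-1072$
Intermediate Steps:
$C{\left(X,m \right)} = X$
$J{\left(s \right)} = -2$
$\left(71 - 4\right) J{\left(-1 \right)} \left(4 + 4\right) = \left(71 - 4\right) \left(- 2 \left(4 + 4\right)\right) = 67 \left(\left(-2\right) 8\right) = 67 \left(-16\right) = -1072$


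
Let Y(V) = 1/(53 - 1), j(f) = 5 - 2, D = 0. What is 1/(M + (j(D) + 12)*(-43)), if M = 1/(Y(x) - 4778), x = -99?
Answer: -248455/160253527 ≈ -0.0015504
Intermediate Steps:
j(f) = 3
Y(V) = 1/52
M = -52/248455 (M = 1/(1/52 - 4778) = 1/(-248455/52) = -52/248455 ≈ -0.00020929)
1/(M + (j(D) + 12)*(-43)) = 1/(-52/248455 + (3 + 12)*(-43)) = 1/(-52/248455 + 15*(-43)) = 1/(-52/248455 - 645) = 1/(-160253527/248455) = -248455/160253527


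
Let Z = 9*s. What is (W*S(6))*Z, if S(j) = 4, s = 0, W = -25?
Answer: 0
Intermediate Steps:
Z = 0 (Z = 9*0 = 0)
(W*S(6))*Z = -25*4*0 = -100*0 = 0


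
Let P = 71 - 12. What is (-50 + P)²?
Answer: 81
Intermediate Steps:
P = 59
(-50 + P)² = (-50 + 59)² = 9² = 81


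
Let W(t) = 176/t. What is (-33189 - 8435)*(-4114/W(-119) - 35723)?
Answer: 1371151793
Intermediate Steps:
(-33189 - 8435)*(-4114/W(-119) - 35723) = (-33189 - 8435)*(-4114/(176/(-119)) - 35723) = -41624*(-4114/(176*(-1/119)) - 35723) = -41624*(-4114/(-176/119) - 35723) = -41624*(-4114*(-119/176) - 35723) = -41624*(22253/8 - 35723) = -41624*(-263531/8) = 1371151793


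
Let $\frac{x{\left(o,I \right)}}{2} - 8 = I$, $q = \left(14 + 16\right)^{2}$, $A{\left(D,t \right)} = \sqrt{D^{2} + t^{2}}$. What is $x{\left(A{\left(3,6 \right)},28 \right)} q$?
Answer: $64800$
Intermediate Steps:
$q = 900$ ($q = 30^{2} = 900$)
$x{\left(o,I \right)} = 16 + 2 I$
$x{\left(A{\left(3,6 \right)},28 \right)} q = \left(16 + 2 \cdot 28\right) 900 = \left(16 + 56\right) 900 = 72 \cdot 900 = 64800$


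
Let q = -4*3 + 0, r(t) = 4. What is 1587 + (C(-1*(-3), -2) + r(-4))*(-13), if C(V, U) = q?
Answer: 1691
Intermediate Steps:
q = -12 (q = -12 + 0 = -12)
C(V, U) = -12
1587 + (C(-1*(-3), -2) + r(-4))*(-13) = 1587 + (-12 + 4)*(-13) = 1587 - 8*(-13) = 1587 + 104 = 1691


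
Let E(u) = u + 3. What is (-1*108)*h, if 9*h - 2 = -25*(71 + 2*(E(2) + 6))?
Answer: 27876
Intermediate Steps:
E(u) = 3 + u
h = -2323/9 (h = 2/9 + (-25*(71 + 2*((3 + 2) + 6)))/9 = 2/9 + (-25*(71 + 2*(5 + 6)))/9 = 2/9 + (-25*(71 + 2*11))/9 = 2/9 + (-25*(71 + 22))/9 = 2/9 + (-25*93)/9 = 2/9 + (⅑)*(-2325) = 2/9 - 775/3 = -2323/9 ≈ -258.11)
(-1*108)*h = -1*108*(-2323/9) = -108*(-2323/9) = 27876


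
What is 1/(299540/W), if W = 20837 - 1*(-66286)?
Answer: 87123/299540 ≈ 0.29086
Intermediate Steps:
W = 87123 (W = 20837 + 66286 = 87123)
1/(299540/W) = 1/(299540/87123) = 87123/299540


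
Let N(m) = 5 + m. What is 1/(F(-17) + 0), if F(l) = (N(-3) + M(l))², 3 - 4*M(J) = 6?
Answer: 16/25 ≈ 0.64000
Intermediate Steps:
M(J) = -¾ (M(J) = ¾ - ¼*6 = ¾ - 3/2 = -¾)
F(l) = 25/16 (F(l) = ((5 - 3) - ¾)² = (2 - ¾)² = (5/4)² = 25/16)
1/(F(-17) + 0) = 1/(25/16 + 0) = 1/(25/16) = 16/25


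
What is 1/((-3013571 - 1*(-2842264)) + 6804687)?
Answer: 1/6633380 ≈ 1.5075e-7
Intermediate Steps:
1/((-3013571 - 1*(-2842264)) + 6804687) = 1/((-3013571 + 2842264) + 6804687) = 1/(-171307 + 6804687) = 1/6633380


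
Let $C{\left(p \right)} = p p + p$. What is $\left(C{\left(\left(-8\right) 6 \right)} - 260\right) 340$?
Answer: $678640$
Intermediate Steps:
$C{\left(p \right)} = p + p^{2}$ ($C{\left(p \right)} = p^{2} + p = p + p^{2}$)
$\left(C{\left(\left(-8\right) 6 \right)} - 260\right) 340 = \left(\left(-8\right) 6 \left(1 - 48\right) - 260\right) 340 = \left(- 48 \left(1 - 48\right) - 260\right) 340 = \left(\left(-48\right) \left(-47\right) - 260\right) 340 = \left(2256 - 260\right) 340 = 1996 \cdot 340 = 678640$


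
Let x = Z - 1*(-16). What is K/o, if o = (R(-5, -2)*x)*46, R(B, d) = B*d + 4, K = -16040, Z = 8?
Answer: -2005/1932 ≈ -1.0378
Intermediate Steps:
R(B, d) = 4 + B*d
x = 24 (x = 8 - 1*(-16) = 8 + 16 = 24)
o = 15456 (o = ((4 - 5*(-2))*24)*46 = ((4 + 10)*24)*46 = (14*24)*46 = 336*46 = 15456)
K/o = -16040/15456 = -16040*1/15456 = -2005/1932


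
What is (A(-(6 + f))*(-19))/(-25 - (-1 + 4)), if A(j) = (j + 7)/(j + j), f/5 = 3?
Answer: 19/84 ≈ 0.22619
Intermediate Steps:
f = 15 (f = 5*3 = 15)
A(j) = (7 + j)/(2*j) (A(j) = (7 + j)/((2*j)) = (7 + j)*(1/(2*j)) = (7 + j)/(2*j))
(A(-(6 + f))*(-19))/(-25 - (-1 + 4)) = (((7 - (6 + 15))/(2*((-(6 + 15)))))*(-19))/(-25 - (-1 + 4)) = (((7 - 1*21)/(2*((-1*21))))*(-19))/(-25 - 1*3) = (((1/2)*(7 - 21)/(-21))*(-19))/(-25 - 3) = (((1/2)*(-1/21)*(-14))*(-19))/(-28) = ((1/3)*(-19))*(-1/28) = -19/3*(-1/28) = 19/84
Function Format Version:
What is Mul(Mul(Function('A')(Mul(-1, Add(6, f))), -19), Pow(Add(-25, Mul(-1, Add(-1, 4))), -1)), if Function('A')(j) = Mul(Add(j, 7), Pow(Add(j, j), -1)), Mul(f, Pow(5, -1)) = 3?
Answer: Rational(19, 84) ≈ 0.22619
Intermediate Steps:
f = 15 (f = Mul(5, 3) = 15)
Function('A')(j) = Mul(Rational(1, 2), Pow(j, -1), Add(7, j)) (Function('A')(j) = Mul(Add(7, j), Pow(Mul(2, j), -1)) = Mul(Add(7, j), Mul(Rational(1, 2), Pow(j, -1))) = Mul(Rational(1, 2), Pow(j, -1), Add(7, j)))
Mul(Mul(Function('A')(Mul(-1, Add(6, f))), -19), Pow(Add(-25, Mul(-1, Add(-1, 4))), -1)) = Mul(Mul(Mul(Rational(1, 2), Pow(Mul(-1, Add(6, 15)), -1), Add(7, Mul(-1, Add(6, 15)))), -19), Pow(Add(-25, Mul(-1, Add(-1, 4))), -1)) = Mul(Mul(Mul(Rational(1, 2), Pow(Mul(-1, 21), -1), Add(7, Mul(-1, 21))), -19), Pow(Add(-25, Mul(-1, 3)), -1)) = Mul(Mul(Mul(Rational(1, 2), Pow(-21, -1), Add(7, -21)), -19), Pow(Add(-25, -3), -1)) = Mul(Mul(Mul(Rational(1, 2), Rational(-1, 21), -14), -19), Pow(-28, -1)) = Mul(Mul(Rational(1, 3), -19), Rational(-1, 28)) = Mul(Rational(-19, 3), Rational(-1, 28)) = Rational(19, 84)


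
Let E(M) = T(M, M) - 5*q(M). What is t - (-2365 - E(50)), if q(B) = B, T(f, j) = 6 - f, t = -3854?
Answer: -1783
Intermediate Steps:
E(M) = 6 - 6*M (E(M) = (6 - M) - 5*M = 6 - 6*M)
t - (-2365 - E(50)) = -3854 - (-2365 - (6 - 6*50)) = -3854 - (-2365 - (6 - 300)) = -3854 - (-2365 - 1*(-294)) = -3854 - (-2365 + 294) = -3854 - 1*(-2071) = -3854 + 2071 = -1783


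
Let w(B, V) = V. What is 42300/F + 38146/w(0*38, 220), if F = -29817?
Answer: 62671849/364430 ≈ 171.97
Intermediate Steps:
42300/F + 38146/w(0*38, 220) = 42300/(-29817) + 38146/220 = 42300*(-1/29817) + 38146*(1/220) = -4700/3313 + 19073/110 = 62671849/364430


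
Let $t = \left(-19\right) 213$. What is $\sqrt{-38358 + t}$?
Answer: $i \sqrt{42405} \approx 205.92 i$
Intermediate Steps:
$t = -4047$
$\sqrt{-38358 + t} = \sqrt{-38358 - 4047} = \sqrt{-42405} = i \sqrt{42405}$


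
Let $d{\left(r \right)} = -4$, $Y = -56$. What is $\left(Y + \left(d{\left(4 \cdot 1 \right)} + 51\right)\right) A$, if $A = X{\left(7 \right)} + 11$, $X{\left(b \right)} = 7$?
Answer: $-162$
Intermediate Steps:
$A = 18$ ($A = 7 + 11 = 18$)
$\left(Y + \left(d{\left(4 \cdot 1 \right)} + 51\right)\right) A = \left(-56 + \left(-4 + 51\right)\right) 18 = \left(-56 + 47\right) 18 = \left(-9\right) 18 = -162$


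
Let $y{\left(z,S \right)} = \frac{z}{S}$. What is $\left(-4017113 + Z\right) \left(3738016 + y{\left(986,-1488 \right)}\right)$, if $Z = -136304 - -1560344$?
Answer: $- \frac{7211552303812003}{744} \approx -9.693 \cdot 10^{12}$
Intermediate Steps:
$Z = 1424040$ ($Z = -136304 + 1560344 = 1424040$)
$\left(-4017113 + Z\right) \left(3738016 + y{\left(986,-1488 \right)}\right) = \left(-4017113 + 1424040\right) \left(3738016 + \frac{986}{-1488}\right) = - 2593073 \left(3738016 + 986 \left(- \frac{1}{1488}\right)\right) = - 2593073 \left(3738016 - \frac{493}{744}\right) = \left(-2593073\right) \frac{2781083411}{744} = - \frac{7211552303812003}{744}$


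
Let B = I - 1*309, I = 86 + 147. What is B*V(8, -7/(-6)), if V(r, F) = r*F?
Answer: -2128/3 ≈ -709.33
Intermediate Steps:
I = 233
V(r, F) = F*r
B = -76 (B = 233 - 1*309 = 233 - 309 = -76)
B*V(8, -7/(-6)) = -76*(-7/(-6))*8 = -76*(-7*(-1/6))*8 = -266*8/3 = -76*28/3 = -2128/3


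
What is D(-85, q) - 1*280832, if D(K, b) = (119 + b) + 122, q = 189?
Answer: -280402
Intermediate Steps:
D(K, b) = 241 + b
D(-85, q) - 1*280832 = (241 + 189) - 1*280832 = 430 - 280832 = -280402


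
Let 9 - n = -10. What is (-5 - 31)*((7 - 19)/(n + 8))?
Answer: 16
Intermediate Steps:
n = 19 (n = 9 - 1*(-10) = 9 + 10 = 19)
(-5 - 31)*((7 - 19)/(n + 8)) = (-5 - 31)*((7 - 19)/(19 + 8)) = -(-432)/27 = -36*(-4/9) = 16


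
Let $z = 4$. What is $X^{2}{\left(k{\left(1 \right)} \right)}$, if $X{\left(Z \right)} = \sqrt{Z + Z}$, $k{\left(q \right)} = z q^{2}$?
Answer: $8$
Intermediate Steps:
$k{\left(q \right)} = 4 q^{2}$
$X{\left(Z \right)} = \sqrt{2} \sqrt{Z}$ ($X{\left(Z \right)} = \sqrt{2 Z} = \sqrt{2} \sqrt{Z}$)
$X^{2}{\left(k{\left(1 \right)} \right)} = \left(\sqrt{2} \sqrt{4 \cdot 1^{2}}\right)^{2} = \left(\sqrt{2} \sqrt{4 \cdot 1}\right)^{2} = \left(\sqrt{2} \sqrt{4}\right)^{2} = \left(\sqrt{2} \cdot 2\right)^{2} = \left(2 \sqrt{2}\right)^{2} = 8$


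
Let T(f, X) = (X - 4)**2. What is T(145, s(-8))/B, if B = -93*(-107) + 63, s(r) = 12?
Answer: 32/5007 ≈ 0.0063910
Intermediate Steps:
T(f, X) = (-4 + X)**2
B = 10014 (B = 9951 + 63 = 10014)
T(145, s(-8))/B = (-4 + 12)**2/10014 = 8**2*(1/10014) = 64*(1/10014) = 32/5007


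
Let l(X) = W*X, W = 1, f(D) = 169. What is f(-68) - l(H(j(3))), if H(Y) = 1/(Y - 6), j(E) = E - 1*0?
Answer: 508/3 ≈ 169.33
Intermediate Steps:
j(E) = E (j(E) = E + 0 = E)
H(Y) = 1/(-6 + Y)
l(X) = X (l(X) = 1*X = X)
f(-68) - l(H(j(3))) = 169 - 1/(-6 + 3) = 169 - 1/(-3) = 169 - 1*(-1/3) = 169 + 1/3 = 508/3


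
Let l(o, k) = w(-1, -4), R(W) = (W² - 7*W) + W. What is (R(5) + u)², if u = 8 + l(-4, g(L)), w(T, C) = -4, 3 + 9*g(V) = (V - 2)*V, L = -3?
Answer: 1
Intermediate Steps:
g(V) = -⅓ + V*(-2 + V)/9 (g(V) = -⅓ + ((V - 2)*V)/9 = -⅓ + ((-2 + V)*V)/9 = -⅓ + (V*(-2 + V))/9 = -⅓ + V*(-2 + V)/9)
R(W) = W² - 6*W
l(o, k) = -4
u = 4 (u = 8 - 4 = 4)
(R(5) + u)² = (5*(-6 + 5) + 4)² = (5*(-1) + 4)² = (-5 + 4)² = (-1)² = 1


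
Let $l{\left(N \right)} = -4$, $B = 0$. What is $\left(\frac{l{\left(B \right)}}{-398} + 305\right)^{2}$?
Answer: $\frac{3684125809}{39601} \approx 93031.0$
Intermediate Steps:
$\left(\frac{l{\left(B \right)}}{-398} + 305\right)^{2} = \left(- \frac{4}{-398} + 305\right)^{2} = \left(\left(-4\right) \left(- \frac{1}{398}\right) + 305\right)^{2} = \left(\frac{2}{199} + 305\right)^{2} = \left(\frac{60697}{199}\right)^{2} = \frac{3684125809}{39601}$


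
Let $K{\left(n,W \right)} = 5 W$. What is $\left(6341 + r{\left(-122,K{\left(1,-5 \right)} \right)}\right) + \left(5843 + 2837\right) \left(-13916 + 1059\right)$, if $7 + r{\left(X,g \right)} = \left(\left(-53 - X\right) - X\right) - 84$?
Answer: $-111592319$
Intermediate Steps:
$r{\left(X,g \right)} = -144 - 2 X$ ($r{\left(X,g \right)} = -7 - \left(137 + 2 X\right) = -144 - 2 X$)
$\left(6341 + r{\left(-122,K{\left(1,-5 \right)} \right)}\right) + \left(5843 + 2837\right) \left(-13916 + 1059\right) = \left(6341 - -100\right) + \left(5843 + 2837\right) \left(-13916 + 1059\right) = \left(6341 + \left(-144 + 244\right)\right) + 8680 \left(-12857\right) = \left(6341 + 100\right) - 111598760 = 6441 - 111598760 = -111592319$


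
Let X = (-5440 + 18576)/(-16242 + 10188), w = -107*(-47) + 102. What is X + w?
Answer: 15524969/3027 ≈ 5128.8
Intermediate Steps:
w = 5131 (w = 5029 + 102 = 5131)
X = -6568/3027 (X = 13136/(-6054) = 13136*(-1/6054) = -6568/3027 ≈ -2.1698)
X + w = -6568/3027 + 5131 = 15524969/3027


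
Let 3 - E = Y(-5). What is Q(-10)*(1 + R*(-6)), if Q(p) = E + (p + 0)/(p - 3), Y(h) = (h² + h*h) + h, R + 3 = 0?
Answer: -10184/13 ≈ -783.38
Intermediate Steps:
R = -3 (R = -3 + 0 = -3)
Y(h) = h + 2*h² (Y(h) = (h² + h²) + h = 2*h² + h = h + 2*h²)
E = -42 (E = 3 - (-5)*(1 + 2*(-5)) = 3 - (-5)*(1 - 10) = 3 - (-5)*(-9) = 3 - 1*45 = 3 - 45 = -42)
Q(p) = -42 + p/(-3 + p) (Q(p) = -42 + (p + 0)/(p - 3) = -42 + p/(-3 + p))
Q(-10)*(1 + R*(-6)) = ((126 - 41*(-10))/(-3 - 10))*(1 - 3*(-6)) = ((126 + 410)/(-13))*(1 + 18) = -1/13*536*19 = -536/13*19 = -10184/13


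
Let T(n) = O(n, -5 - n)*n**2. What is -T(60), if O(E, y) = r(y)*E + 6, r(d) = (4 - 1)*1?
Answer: -669600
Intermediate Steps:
r(d) = 3 (r(d) = 3*1 = 3)
O(E, y) = 6 + 3*E (O(E, y) = 3*E + 6 = 6 + 3*E)
T(n) = n**2*(6 + 3*n) (T(n) = (6 + 3*n)*n**2 = n**2*(6 + 3*n))
-T(60) = -3*60**2*(2 + 60) = -3*3600*62 = -1*669600 = -669600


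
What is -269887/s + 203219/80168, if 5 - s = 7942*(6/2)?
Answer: 26477180815/1909681928 ≈ 13.865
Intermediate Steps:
s = -23821 (s = 5 - 7942*6/2 = 5 - 7942*6*(½) = 5 - 7942*3 = 5 - 1*23826 = 5 - 23826 = -23821)
-269887/s + 203219/80168 = -269887/(-23821) + 203219/80168 = -269887*(-1/23821) + 203219*(1/80168) = 269887/23821 + 203219/80168 = 26477180815/1909681928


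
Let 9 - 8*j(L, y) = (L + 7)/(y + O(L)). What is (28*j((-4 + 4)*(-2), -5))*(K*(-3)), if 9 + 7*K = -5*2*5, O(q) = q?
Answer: 4602/5 ≈ 920.40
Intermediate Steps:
j(L, y) = 9/8 - (7 + L)/(8*(L + y)) (j(L, y) = 9/8 - (L + 7)/(8*(y + L)) = 9/8 - (7 + L)/(8*(L + y)))
K = -59/7 (K = -9/7 + (-5*2*5)/7 = -9/7 + (-10*5)/7 = -9/7 + (⅐)*(-50) = -9/7 - 50/7 = -59/7 ≈ -8.4286)
(28*j((-4 + 4)*(-2), -5))*(K*(-3)) = (28*((-7/8 + (-4 + 4)*(-2) + (9/8)*(-5))/((-4 + 4)*(-2) - 5)))*(-59/7*(-3)) = (28*((-7/8 + 0*(-2) - 45/8)/(0*(-2) - 5)))*(177/7) = (28*((-7/8 + 0 - 45/8)/(0 - 5)))*(177/7) = (28*(-13/2/(-5)))*(177/7) = (28*(-⅕*(-13/2)))*(177/7) = (28*(13/10))*(177/7) = (182/5)*(177/7) = 4602/5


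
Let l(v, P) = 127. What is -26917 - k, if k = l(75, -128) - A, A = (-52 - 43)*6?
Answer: -27614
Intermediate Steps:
A = -570 (A = -95*6 = -570)
k = 697 (k = 127 - 1*(-570) = 127 + 570 = 697)
-26917 - k = -26917 - 1*697 = -26917 - 697 = -27614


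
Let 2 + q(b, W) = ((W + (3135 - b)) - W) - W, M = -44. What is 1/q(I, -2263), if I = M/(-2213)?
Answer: 2213/11941304 ≈ 0.00018532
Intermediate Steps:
I = 44/2213 (I = -44/(-2213) = -44*(-1/2213) = 44/2213 ≈ 0.019883)
q(b, W) = 3133 - W - b (q(b, W) = -2 + (((W + (3135 - b)) - W) - W) = -2 + (((3135 + W - b) - W) - W) = -2 + ((3135 - b) - W) = -2 + (3135 - W - b) = 3133 - W - b)
1/q(I, -2263) = 1/(3133 - 1*(-2263) - 1*44/2213) = 1/(3133 + 2263 - 44/2213) = 1/(11941304/2213) = 2213/11941304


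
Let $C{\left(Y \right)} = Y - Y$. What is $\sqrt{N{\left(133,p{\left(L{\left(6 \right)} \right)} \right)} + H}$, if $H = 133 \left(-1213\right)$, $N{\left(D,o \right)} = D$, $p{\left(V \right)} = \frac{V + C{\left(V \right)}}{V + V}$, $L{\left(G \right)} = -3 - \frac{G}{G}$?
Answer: $2 i \sqrt{40299} \approx 401.49 i$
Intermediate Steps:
$L{\left(G \right)} = -4$ ($L{\left(G \right)} = -3 - 1 = -4$)
$C{\left(Y \right)} = 0$
$p{\left(V \right)} = \frac{1}{2}$ ($p{\left(V \right)} = \frac{V + 0}{V + V} = \frac{V}{2 V} = V \frac{1}{2 V} = \frac{1}{2}$)
$H = -161329$
$\sqrt{N{\left(133,p{\left(L{\left(6 \right)} \right)} \right)} + H} = \sqrt{133 - 161329} = \sqrt{-161196} = 2 i \sqrt{40299}$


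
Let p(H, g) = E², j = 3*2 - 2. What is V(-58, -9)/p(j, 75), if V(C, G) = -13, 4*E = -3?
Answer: -208/9 ≈ -23.111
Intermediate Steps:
E = -¾ (E = (¼)*(-3) = -¾ ≈ -0.75000)
j = 4 (j = 6 - 2 = 4)
p(H, g) = 9/16 (p(H, g) = (-¾)² = 9/16)
V(-58, -9)/p(j, 75) = -13/9/16 = -13*16/9 = -208/9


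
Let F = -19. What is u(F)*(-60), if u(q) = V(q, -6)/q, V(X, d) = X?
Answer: -60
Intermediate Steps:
u(q) = 1 (u(q) = q/q = 1)
u(F)*(-60) = 1*(-60) = -60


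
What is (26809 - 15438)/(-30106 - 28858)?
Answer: -11371/58964 ≈ -0.19285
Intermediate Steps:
(26809 - 15438)/(-30106 - 28858) = 11371/(-58964) = 11371*(-1/58964) = -11371/58964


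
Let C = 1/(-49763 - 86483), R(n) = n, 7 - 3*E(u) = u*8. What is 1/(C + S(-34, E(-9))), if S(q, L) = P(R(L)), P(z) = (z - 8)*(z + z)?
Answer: 1226214/1183977731 ≈ 0.0010357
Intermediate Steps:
E(u) = 7/3 - 8*u/3 (E(u) = 7/3 - u*8/3 = 7/3 - 8*u/3)
P(z) = 2*z*(-8 + z) (P(z) = (-8 + z)*(2*z) = 2*z*(-8 + z))
S(q, L) = 2*L*(-8 + L)
C = -1/136246 (C = 1/(-136246) = -1/136246 ≈ -7.3397e-6)
1/(C + S(-34, E(-9))) = 1/(-1/136246 + 2*(7/3 - 8/3*(-9))*(-8 + (7/3 - 8/3*(-9)))) = 1/(-1/136246 + 2*(7/3 + 24)*(-8 + (7/3 + 24))) = 1/(-1/136246 + 2*(79/3)*(-8 + 79/3)) = 1/(-1/136246 + 2*(79/3)*(55/3)) = 1/(-1/136246 + 8690/9) = 1/(1183977731/1226214) = 1226214/1183977731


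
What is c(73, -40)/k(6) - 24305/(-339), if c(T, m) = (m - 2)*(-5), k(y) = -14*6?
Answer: 46915/678 ≈ 69.196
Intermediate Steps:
k(y) = -84
c(T, m) = 10 - 5*m (c(T, m) = (-2 + m)*(-5) = 10 - 5*m)
c(73, -40)/k(6) - 24305/(-339) = (10 - 5*(-40))/(-84) - 24305/(-339) = (10 + 200)*(-1/84) - 24305*(-1/339) = 210*(-1/84) + 24305/339 = -5/2 + 24305/339 = 46915/678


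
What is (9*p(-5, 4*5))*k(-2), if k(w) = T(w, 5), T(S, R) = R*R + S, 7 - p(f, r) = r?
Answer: -2691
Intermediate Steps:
p(f, r) = 7 - r
T(S, R) = S + R**2 (T(S, R) = R**2 + S = S + R**2)
k(w) = 25 + w (k(w) = w + 5**2 = w + 25 = 25 + w)
(9*p(-5, 4*5))*k(-2) = (9*(7 - 4*5))*(25 - 2) = (9*(7 - 1*20))*23 = (9*(7 - 20))*23 = (9*(-13))*23 = -117*23 = -2691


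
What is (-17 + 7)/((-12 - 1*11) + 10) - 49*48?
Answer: -30566/13 ≈ -2351.2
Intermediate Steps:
(-17 + 7)/((-12 - 1*11) + 10) - 49*48 = -10/((-12 - 11) + 10) - 2352 = -10/(-23 + 10) - 2352 = -10/(-13) - 2352 = -10*(-1/13) - 2352 = 10/13 - 2352 = -30566/13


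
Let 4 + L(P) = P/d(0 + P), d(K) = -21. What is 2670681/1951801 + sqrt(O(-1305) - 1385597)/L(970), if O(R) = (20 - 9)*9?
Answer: 2670681/1951801 - 21*I*sqrt(1385498)/1054 ≈ 1.3683 - 23.452*I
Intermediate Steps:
O(R) = 99 (O(R) = 11*9 = 99)
L(P) = -4 - P/21 (L(P) = -4 + P/(-21) = -4 + P*(-1/21) = -4 - P/21)
2670681/1951801 + sqrt(O(-1305) - 1385597)/L(970) = 2670681/1951801 + sqrt(99 - 1385597)/(-4 - 1/21*970) = 2670681*(1/1951801) + sqrt(-1385498)/(-4 - 970/21) = 2670681/1951801 + (I*sqrt(1385498))/(-1054/21) = 2670681/1951801 + (I*sqrt(1385498))*(-21/1054) = 2670681/1951801 - 21*I*sqrt(1385498)/1054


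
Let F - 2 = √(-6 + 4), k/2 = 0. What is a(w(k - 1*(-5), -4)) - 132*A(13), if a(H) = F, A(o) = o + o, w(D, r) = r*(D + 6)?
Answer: -3430 + I*√2 ≈ -3430.0 + 1.4142*I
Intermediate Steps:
k = 0 (k = 2*0 = 0)
w(D, r) = r*(6 + D)
F = 2 + I*√2 (F = 2 + √(-6 + 4) = 2 + √(-2) = 2 + I*√2 ≈ 2.0 + 1.4142*I)
A(o) = 2*o
a(H) = 2 + I*√2
a(w(k - 1*(-5), -4)) - 132*A(13) = (2 + I*√2) - 264*13 = (2 + I*√2) - 132*26 = (2 + I*√2) - 3432 = -3430 + I*√2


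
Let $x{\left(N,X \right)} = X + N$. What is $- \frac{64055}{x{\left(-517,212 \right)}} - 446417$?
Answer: $- \frac{27218626}{61} \approx -4.4621 \cdot 10^{5}$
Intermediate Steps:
$x{\left(N,X \right)} = N + X$
$- \frac{64055}{x{\left(-517,212 \right)}} - 446417 = - \frac{64055}{-517 + 212} - 446417 = - \frac{64055}{-305} - 446417 = \left(-64055\right) \left(- \frac{1}{305}\right) - 446417 = \frac{12811}{61} - 446417 = - \frac{27218626}{61}$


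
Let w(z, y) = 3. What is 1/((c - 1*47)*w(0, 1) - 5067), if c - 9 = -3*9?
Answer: -1/5262 ≈ -0.00019004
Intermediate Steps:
c = -18 (c = 9 - 3*9 = 9 - 27 = -18)
1/((c - 1*47)*w(0, 1) - 5067) = 1/((-18 - 1*47)*3 - 5067) = 1/((-18 - 47)*3 - 5067) = 1/(-65*3 - 5067) = 1/(-195 - 5067) = 1/(-5262) = -1/5262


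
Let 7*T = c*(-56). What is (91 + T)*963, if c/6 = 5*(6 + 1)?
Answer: -1530207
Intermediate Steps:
c = 210 (c = 6*(5*(6 + 1)) = 6*(5*7) = 6*35 = 210)
T = -1680 (T = (210*(-56))/7 = (1/7)*(-11760) = -1680)
(91 + T)*963 = (91 - 1680)*963 = -1589*963 = -1530207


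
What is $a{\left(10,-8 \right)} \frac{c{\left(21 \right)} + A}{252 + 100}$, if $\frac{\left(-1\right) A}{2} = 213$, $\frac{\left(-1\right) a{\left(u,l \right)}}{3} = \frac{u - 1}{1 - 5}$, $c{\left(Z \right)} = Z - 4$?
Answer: $- \frac{11043}{1408} \approx -7.843$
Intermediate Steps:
$c{\left(Z \right)} = -4 + Z$
$a{\left(u,l \right)} = - \frac{3}{4} + \frac{3 u}{4}$ ($a{\left(u,l \right)} = - 3 \frac{u - 1}{1 - 5} = - 3 \frac{-1 + u}{-4} = - 3 \left(-1 + u\right) \left(- \frac{1}{4}\right) = - 3 \left(\frac{1}{4} - \frac{u}{4}\right) = - \frac{3}{4} + \frac{3 u}{4}$)
$A = -426$ ($A = \left(-2\right) 213 = -426$)
$a{\left(10,-8 \right)} \frac{c{\left(21 \right)} + A}{252 + 100} = \left(- \frac{3}{4} + \frac{3}{4} \cdot 10\right) \frac{\left(-4 + 21\right) - 426}{252 + 100} = \left(- \frac{3}{4} + \frac{15}{2}\right) \frac{17 - 426}{352} = \frac{27 \left(\left(-409\right) \frac{1}{352}\right)}{4} = \frac{27}{4} \left(- \frac{409}{352}\right) = - \frac{11043}{1408}$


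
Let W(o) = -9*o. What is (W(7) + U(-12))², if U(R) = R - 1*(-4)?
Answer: 5041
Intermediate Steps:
U(R) = 4 + R (U(R) = R + 4 = 4 + R)
(W(7) + U(-12))² = (-9*7 + (4 - 12))² = (-63 - 8)² = (-71)² = 5041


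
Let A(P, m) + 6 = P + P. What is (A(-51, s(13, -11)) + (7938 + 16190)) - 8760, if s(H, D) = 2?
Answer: 15260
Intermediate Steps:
A(P, m) = -6 + 2*P (A(P, m) = -6 + (P + P) = -6 + 2*P)
(A(-51, s(13, -11)) + (7938 + 16190)) - 8760 = ((-6 + 2*(-51)) + (7938 + 16190)) - 8760 = ((-6 - 102) + 24128) - 8760 = (-108 + 24128) - 8760 = 24020 - 8760 = 15260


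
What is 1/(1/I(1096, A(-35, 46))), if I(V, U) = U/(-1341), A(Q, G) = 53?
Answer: -53/1341 ≈ -0.039523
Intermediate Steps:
I(V, U) = -U/1341
1/(1/I(1096, A(-35, 46))) = 1/(1/(-1/1341*53)) = 1/(1/(-53/1341)) = 1/(-1341/53) = -53/1341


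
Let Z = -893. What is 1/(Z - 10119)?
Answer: -1/11012 ≈ -9.0810e-5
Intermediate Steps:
1/(Z - 10119) = 1/(-893 - 10119) = 1/(-11012) = -1/11012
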